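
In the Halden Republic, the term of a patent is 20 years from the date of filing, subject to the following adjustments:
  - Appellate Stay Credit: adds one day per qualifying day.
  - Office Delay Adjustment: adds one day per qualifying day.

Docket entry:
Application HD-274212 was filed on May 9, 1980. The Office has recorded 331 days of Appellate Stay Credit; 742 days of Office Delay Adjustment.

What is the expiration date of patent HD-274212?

Base term: filing date + 20 years → 9 May 2000.
Appellate Stay Credit: +331 days → 5 April 2001.
Office Delay Adjustment: +742 days → 17 April 2003.

April 17, 2003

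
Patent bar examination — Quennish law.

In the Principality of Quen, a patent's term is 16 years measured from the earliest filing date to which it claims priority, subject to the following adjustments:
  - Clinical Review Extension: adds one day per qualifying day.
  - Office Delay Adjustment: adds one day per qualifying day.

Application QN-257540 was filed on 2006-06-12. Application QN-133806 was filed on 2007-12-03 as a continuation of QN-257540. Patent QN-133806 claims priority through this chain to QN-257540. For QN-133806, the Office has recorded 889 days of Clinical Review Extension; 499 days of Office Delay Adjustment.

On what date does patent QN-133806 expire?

Earliest priority filing: 12 June 2006.
Base term: 12 June 2006 + 16 years → 12 June 2022.
Clinical Review Extension: +889 days → 17 November 2024.
Office Delay Adjustment: +499 days → 31 March 2026.

2026-03-31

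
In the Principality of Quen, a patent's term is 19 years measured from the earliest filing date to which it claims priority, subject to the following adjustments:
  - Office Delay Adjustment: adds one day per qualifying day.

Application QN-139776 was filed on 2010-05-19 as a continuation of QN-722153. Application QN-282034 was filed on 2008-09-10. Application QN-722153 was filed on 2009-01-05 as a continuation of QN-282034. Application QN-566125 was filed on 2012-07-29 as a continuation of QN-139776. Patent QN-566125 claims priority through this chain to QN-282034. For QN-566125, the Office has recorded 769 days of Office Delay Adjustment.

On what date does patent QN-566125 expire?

Earliest priority filing: 10 September 2008.
Base term: 10 September 2008 + 19 years → 10 September 2027.
Office Delay Adjustment: +769 days → 18 October 2029.

2029-10-18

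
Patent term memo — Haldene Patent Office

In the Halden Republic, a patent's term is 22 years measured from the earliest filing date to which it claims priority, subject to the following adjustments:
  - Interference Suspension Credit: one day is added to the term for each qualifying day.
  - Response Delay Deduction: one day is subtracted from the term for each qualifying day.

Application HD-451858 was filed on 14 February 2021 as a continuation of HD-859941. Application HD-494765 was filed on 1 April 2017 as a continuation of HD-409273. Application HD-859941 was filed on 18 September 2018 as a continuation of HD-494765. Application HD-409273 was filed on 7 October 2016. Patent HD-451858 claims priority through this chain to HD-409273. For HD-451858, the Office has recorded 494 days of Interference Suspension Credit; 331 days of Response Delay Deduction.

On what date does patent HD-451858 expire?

2039-03-19

Earliest priority filing: 7 October 2016.
Base term: 7 October 2016 + 22 years → 7 October 2038.
Interference Suspension Credit: +494 days → 13 February 2040.
Response Delay Deduction: −331 days → 19 March 2039.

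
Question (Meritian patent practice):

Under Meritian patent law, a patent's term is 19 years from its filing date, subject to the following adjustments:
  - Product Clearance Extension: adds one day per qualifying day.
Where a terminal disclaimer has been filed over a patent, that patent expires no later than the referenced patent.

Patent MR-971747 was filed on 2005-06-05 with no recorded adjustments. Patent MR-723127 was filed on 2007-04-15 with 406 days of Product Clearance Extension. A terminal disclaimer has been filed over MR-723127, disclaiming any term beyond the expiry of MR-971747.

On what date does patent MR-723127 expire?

June 5, 2024

Natural term of MR-723127:
  Base: filing + 19 years → 15 April 2026.
  Product Clearance Extension: +406 days → 26 May 2027.
Expiry of referenced patent MR-971747:
  Base: filing + 19 years → 5 June 2024.
Terminal disclaimer: MR-723127 expires on the earlier of 26 May 2027 and 5 June 2024.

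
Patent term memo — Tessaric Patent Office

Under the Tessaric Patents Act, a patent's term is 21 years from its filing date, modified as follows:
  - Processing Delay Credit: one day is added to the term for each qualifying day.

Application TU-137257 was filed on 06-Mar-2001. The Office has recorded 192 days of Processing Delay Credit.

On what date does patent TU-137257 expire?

Base term: filing date + 21 years → 6 March 2022.
Processing Delay Credit: +192 days → 14 September 2022.

2022-09-14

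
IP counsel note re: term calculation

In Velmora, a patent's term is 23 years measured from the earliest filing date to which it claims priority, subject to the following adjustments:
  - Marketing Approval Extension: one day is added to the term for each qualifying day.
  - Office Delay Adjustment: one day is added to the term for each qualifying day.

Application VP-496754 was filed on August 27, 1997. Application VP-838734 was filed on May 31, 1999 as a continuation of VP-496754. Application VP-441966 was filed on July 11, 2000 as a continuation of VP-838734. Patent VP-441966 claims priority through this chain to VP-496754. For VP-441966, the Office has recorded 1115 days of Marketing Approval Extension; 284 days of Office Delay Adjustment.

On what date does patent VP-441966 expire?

Earliest priority filing: 27 August 1997.
Base term: 27 August 1997 + 23 years → 27 August 2020.
Marketing Approval Extension: +1115 days → 16 September 2023.
Office Delay Adjustment: +284 days → 26 June 2024.

2024-06-26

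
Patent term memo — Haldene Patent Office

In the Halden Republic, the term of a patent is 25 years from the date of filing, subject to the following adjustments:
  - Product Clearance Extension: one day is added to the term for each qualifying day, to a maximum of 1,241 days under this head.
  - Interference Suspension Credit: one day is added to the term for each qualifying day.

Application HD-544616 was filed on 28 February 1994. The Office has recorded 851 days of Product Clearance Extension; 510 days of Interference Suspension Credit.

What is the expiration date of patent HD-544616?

November 20, 2022

Base term: filing date + 25 years → 28 February 2019.
Product Clearance Extension: 851 days (within the 1241-day cap) → +851 days → 28 June 2021.
Interference Suspension Credit: +510 days → 20 November 2022.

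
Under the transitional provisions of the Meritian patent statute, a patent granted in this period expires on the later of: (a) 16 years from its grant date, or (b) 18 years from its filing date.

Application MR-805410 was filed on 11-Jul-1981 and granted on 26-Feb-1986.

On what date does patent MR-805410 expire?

(a) grant + 16 years → 26 February 2002.
(b) filing + 18 years → 11 July 1999.
Later of the two: 26 February 2002.

2002-02-26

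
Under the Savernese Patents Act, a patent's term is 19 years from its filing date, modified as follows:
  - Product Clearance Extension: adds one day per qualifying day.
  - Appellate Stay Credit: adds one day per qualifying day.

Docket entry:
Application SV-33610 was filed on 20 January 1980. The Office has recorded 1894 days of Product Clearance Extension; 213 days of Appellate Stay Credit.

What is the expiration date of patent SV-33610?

Base term: filing date + 19 years → 20 January 1999.
Product Clearance Extension: +1894 days → 28 March 2004.
Appellate Stay Credit: +213 days → 27 October 2004.

2004-10-27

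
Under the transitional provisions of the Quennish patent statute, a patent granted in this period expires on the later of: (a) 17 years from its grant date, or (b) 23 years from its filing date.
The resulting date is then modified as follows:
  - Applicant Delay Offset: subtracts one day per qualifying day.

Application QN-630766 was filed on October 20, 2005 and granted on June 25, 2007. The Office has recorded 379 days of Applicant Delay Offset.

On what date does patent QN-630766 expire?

October 7, 2027

(a) grant + 17 years → 25 June 2024.
(b) filing + 23 years → 20 October 2028.
Later of the two: 20 October 2028.
Applicant Delay Offset: −379 days → 7 October 2027.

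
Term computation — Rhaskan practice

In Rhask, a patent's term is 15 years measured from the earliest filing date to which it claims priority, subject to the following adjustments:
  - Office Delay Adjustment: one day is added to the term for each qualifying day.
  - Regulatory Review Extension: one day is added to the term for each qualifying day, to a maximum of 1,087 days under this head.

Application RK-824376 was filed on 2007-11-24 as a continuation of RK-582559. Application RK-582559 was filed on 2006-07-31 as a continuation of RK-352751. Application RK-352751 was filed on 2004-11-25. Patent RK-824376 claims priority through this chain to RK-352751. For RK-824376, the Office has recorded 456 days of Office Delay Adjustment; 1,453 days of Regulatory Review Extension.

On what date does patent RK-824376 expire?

Earliest priority filing: 25 November 2004.
Base term: 25 November 2004 + 15 years → 25 November 2019.
Office Delay Adjustment: +456 days → 23 February 2021.
Regulatory Review Extension: 1453 days claimed exceeds the 1087-day cap, so +1087 days → 15 February 2024.

February 15, 2024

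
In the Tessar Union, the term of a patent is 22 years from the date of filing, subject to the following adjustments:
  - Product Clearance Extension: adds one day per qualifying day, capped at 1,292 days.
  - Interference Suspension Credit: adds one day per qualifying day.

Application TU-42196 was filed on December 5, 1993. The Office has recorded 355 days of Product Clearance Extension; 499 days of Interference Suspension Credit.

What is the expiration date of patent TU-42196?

Base term: filing date + 22 years → 5 December 2015.
Product Clearance Extension: 355 days (within the 1292-day cap) → +355 days → 24 November 2016.
Interference Suspension Credit: +499 days → 7 April 2018.

2018-04-07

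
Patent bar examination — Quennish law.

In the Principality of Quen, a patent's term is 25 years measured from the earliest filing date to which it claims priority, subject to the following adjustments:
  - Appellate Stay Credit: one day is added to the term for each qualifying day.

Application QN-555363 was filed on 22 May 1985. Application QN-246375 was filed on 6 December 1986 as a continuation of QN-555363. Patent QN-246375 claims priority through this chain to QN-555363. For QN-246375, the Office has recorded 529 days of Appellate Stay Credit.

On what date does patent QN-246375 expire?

November 2, 2011

Earliest priority filing: 22 May 1985.
Base term: 22 May 1985 + 25 years → 22 May 2010.
Appellate Stay Credit: +529 days → 2 November 2011.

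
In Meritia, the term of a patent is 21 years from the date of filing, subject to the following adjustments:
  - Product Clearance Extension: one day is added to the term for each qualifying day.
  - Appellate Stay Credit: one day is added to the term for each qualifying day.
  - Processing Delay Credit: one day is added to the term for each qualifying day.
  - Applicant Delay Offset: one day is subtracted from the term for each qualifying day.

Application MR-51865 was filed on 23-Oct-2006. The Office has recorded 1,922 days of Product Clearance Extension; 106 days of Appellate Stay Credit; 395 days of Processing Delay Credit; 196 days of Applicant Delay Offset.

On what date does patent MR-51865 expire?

Base term: filing date + 21 years → 23 October 2027.
Product Clearance Extension: +1922 days → 26 January 2033.
Appellate Stay Credit: +106 days → 12 May 2033.
Processing Delay Credit: +395 days → 11 June 2034.
Applicant Delay Offset: −196 days → 27 November 2033.

November 27, 2033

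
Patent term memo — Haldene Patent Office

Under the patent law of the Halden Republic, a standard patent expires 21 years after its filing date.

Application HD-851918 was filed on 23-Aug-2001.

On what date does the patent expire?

2022-08-23

Filing date + 21 years → 23 August 2022.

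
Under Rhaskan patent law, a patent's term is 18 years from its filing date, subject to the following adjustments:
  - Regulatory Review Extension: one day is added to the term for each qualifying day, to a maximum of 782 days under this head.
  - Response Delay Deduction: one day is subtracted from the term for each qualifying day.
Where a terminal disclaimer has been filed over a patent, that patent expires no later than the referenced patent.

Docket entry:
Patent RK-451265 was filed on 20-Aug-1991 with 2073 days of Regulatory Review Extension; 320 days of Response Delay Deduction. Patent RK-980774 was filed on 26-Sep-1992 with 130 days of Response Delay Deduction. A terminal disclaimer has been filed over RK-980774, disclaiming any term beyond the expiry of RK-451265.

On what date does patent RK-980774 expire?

Natural term of RK-980774:
  Base: filing + 18 years → 26 September 2010.
  Response Delay Deduction: −130 days → 19 May 2010.
Expiry of referenced patent RK-451265:
  Base: filing + 18 years → 20 August 2009.
  Regulatory Review Extension: 2073 days claimed exceeds the 782-day cap, so +782 days → 11 October 2011.
  Response Delay Deduction: −320 days → 25 November 2010.
Terminal disclaimer: RK-980774 expires on the earlier of 19 May 2010 and 25 November 2010.

May 19, 2010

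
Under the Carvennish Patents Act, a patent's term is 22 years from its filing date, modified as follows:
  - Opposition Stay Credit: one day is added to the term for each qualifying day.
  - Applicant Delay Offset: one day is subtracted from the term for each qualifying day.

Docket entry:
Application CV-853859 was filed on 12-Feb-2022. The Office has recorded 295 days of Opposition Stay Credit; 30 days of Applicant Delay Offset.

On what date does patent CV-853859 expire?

2044-11-03

Base term: filing date + 22 years → 12 February 2044.
Opposition Stay Credit: +295 days → 3 December 2044.
Applicant Delay Offset: −30 days → 3 November 2044.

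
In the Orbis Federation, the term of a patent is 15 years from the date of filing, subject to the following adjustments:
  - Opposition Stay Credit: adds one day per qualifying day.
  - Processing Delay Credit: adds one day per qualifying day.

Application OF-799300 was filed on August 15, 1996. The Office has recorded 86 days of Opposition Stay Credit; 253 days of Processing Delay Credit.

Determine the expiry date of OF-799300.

2012-07-19

Base term: filing date + 15 years → 15 August 2011.
Opposition Stay Credit: +86 days → 9 November 2011.
Processing Delay Credit: +253 days → 19 July 2012.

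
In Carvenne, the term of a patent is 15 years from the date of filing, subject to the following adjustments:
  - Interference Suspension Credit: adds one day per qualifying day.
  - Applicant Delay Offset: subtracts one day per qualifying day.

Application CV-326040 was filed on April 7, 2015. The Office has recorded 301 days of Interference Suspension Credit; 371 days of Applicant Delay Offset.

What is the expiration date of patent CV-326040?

January 27, 2030

Base term: filing date + 15 years → 7 April 2030.
Interference Suspension Credit: +301 days → 2 February 2031.
Applicant Delay Offset: −371 days → 27 January 2030.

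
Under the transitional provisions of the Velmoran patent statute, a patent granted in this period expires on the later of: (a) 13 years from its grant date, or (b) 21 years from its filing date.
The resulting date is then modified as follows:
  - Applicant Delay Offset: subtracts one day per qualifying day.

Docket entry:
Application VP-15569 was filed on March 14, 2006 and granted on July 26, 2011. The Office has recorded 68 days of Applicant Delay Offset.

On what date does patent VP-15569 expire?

(a) grant + 13 years → 26 July 2024.
(b) filing + 21 years → 14 March 2027.
Later of the two: 14 March 2027.
Applicant Delay Offset: −68 days → 5 January 2027.

2027-01-05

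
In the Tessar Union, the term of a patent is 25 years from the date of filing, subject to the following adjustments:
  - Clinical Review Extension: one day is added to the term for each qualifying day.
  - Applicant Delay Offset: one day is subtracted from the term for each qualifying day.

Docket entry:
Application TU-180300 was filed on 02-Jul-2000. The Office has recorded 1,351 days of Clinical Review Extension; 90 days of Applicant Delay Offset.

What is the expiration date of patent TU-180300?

Base term: filing date + 25 years → 2 July 2025.
Clinical Review Extension: +1351 days → 14 March 2029.
Applicant Delay Offset: −90 days → 14 December 2028.

December 14, 2028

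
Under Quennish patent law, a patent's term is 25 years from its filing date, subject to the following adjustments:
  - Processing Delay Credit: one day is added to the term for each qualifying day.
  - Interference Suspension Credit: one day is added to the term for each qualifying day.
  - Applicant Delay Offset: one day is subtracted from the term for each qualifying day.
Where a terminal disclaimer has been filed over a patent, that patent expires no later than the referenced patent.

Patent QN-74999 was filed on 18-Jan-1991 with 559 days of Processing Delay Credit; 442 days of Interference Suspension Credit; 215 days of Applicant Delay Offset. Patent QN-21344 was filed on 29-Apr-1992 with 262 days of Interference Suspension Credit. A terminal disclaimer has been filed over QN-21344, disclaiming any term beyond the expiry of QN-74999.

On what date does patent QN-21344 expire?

January 16, 2018

Natural term of QN-21344:
  Base: filing + 25 years → 29 April 2017.
  Interference Suspension Credit: +262 days → 16 January 2018.
Expiry of referenced patent QN-74999:
  Base: filing + 25 years → 18 January 2016.
  Processing Delay Credit: +559 days → 30 July 2017.
  Interference Suspension Credit: +442 days → 15 October 2018.
  Applicant Delay Offset: −215 days → 14 March 2018.
Terminal disclaimer: QN-21344 expires on the earlier of 16 January 2018 and 14 March 2018.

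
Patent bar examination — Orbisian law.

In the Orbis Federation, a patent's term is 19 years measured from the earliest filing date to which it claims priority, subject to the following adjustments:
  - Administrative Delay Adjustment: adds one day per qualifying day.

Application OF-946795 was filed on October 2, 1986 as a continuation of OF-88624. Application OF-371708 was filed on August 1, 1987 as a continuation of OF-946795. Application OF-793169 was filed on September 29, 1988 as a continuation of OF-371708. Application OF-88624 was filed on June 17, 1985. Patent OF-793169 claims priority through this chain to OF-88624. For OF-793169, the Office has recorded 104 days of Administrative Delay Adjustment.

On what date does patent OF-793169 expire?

Earliest priority filing: 17 June 1985.
Base term: 17 June 1985 + 19 years → 17 June 2004.
Administrative Delay Adjustment: +104 days → 29 September 2004.

2004-09-29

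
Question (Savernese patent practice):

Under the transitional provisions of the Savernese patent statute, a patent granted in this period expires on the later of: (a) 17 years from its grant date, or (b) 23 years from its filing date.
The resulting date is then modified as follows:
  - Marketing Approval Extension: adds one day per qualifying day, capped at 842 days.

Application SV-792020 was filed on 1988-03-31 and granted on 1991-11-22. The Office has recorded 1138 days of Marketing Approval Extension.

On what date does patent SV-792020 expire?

July 20, 2013

(a) grant + 17 years → 22 November 2008.
(b) filing + 23 years → 31 March 2011.
Later of the two: 31 March 2011.
Marketing Approval Extension: 1138 days claimed exceeds the 842-day cap, so +842 days → 20 July 2013.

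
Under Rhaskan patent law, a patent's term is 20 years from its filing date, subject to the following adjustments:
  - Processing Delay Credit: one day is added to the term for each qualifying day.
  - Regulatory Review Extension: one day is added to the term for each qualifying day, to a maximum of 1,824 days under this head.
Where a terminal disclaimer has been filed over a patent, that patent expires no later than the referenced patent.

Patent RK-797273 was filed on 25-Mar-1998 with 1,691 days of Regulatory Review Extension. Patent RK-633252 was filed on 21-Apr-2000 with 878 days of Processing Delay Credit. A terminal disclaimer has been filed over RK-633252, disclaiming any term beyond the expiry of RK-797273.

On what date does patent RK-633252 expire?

Natural term of RK-633252:
  Base: filing + 20 years → 21 April 2020.
  Processing Delay Credit: +878 days → 16 September 2022.
Expiry of referenced patent RK-797273:
  Base: filing + 20 years → 25 March 2018.
  Regulatory Review Extension: 1691 days (within the 1824-day cap) → +1691 days → 10 November 2022.
Terminal disclaimer: RK-633252 expires on the earlier of 16 September 2022 and 10 November 2022.

September 16, 2022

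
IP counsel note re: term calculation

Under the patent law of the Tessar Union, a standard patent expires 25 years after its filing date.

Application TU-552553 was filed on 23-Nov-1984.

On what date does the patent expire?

Filing date + 25 years → 23 November 2009.

2009-11-23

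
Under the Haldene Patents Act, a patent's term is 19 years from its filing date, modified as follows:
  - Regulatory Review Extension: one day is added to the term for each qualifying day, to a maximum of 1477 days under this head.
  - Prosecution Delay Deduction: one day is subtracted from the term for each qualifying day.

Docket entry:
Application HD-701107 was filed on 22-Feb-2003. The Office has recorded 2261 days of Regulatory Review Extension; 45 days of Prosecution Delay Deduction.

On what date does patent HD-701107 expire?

Base term: filing date + 19 years → 22 February 2022.
Regulatory Review Extension: 2261 days claimed exceeds the 1477-day cap, so +1477 days → 10 March 2026.
Prosecution Delay Deduction: −45 days → 24 January 2026.

January 24, 2026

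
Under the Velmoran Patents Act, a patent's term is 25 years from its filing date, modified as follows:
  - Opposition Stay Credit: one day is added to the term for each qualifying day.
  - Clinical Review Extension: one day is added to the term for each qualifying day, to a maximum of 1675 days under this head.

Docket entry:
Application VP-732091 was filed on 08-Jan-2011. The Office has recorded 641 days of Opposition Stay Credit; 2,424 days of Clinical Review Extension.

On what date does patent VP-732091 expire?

Base term: filing date + 25 years → 8 January 2036.
Opposition Stay Credit: +641 days → 10 October 2037.
Clinical Review Extension: 2424 days claimed exceeds the 1675-day cap, so +1675 days → 12 May 2042.

2042-05-12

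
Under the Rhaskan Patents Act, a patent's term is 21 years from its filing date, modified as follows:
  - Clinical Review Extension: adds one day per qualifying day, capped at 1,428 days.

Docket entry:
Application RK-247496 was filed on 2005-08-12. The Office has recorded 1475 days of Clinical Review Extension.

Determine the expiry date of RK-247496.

2030-07-10

Base term: filing date + 21 years → 12 August 2026.
Clinical Review Extension: 1475 days claimed exceeds the 1428-day cap, so +1428 days → 10 July 2030.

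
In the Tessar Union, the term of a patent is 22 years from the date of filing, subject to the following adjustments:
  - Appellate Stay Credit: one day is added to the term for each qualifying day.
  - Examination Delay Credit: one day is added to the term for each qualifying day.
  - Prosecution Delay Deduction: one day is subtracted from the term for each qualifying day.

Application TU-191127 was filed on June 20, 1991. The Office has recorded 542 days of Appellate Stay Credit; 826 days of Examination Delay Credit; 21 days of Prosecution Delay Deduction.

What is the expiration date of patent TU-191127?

2017-02-26

Base term: filing date + 22 years → 20 June 2013.
Appellate Stay Credit: +542 days → 14 December 2014.
Examination Delay Credit: +826 days → 19 March 2017.
Prosecution Delay Deduction: −21 days → 26 February 2017.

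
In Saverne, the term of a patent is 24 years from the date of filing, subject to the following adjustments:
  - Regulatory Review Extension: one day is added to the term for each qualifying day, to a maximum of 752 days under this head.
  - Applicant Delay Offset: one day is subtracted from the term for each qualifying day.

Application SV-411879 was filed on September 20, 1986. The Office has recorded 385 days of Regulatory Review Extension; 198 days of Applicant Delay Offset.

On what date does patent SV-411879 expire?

2011-03-26

Base term: filing date + 24 years → 20 September 2010.
Regulatory Review Extension: 385 days (within the 752-day cap) → +385 days → 10 October 2011.
Applicant Delay Offset: −198 days → 26 March 2011.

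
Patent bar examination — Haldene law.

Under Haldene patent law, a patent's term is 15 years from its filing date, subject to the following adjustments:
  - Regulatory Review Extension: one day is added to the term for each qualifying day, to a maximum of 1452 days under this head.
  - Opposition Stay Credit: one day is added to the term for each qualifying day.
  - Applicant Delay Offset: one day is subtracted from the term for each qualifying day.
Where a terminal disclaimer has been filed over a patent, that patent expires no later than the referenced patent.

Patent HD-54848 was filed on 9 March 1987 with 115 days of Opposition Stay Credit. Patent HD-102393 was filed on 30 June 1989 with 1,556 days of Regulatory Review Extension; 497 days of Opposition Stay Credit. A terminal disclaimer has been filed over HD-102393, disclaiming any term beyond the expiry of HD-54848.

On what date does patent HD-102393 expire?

July 2, 2002

Natural term of HD-102393:
  Base: filing + 15 years → 30 June 2004.
  Regulatory Review Extension: 1556 days claimed exceeds the 1452-day cap, so +1452 days → 21 June 2008.
  Opposition Stay Credit: +497 days → 31 October 2009.
Expiry of referenced patent HD-54848:
  Base: filing + 15 years → 9 March 2002.
  Opposition Stay Credit: +115 days → 2 July 2002.
Terminal disclaimer: HD-102393 expires on the earlier of 31 October 2009 and 2 July 2002.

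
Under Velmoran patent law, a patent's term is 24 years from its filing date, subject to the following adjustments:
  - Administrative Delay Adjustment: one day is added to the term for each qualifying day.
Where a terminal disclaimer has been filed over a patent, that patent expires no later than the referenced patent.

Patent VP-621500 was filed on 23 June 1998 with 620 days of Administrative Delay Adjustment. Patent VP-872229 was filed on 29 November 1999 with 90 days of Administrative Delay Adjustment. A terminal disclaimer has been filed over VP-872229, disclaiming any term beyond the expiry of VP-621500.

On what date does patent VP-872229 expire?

February 27, 2024

Natural term of VP-872229:
  Base: filing + 24 years → 29 November 2023.
  Administrative Delay Adjustment: +90 days → 27 February 2024.
Expiry of referenced patent VP-621500:
  Base: filing + 24 years → 23 June 2022.
  Administrative Delay Adjustment: +620 days → 4 March 2024.
Terminal disclaimer: VP-872229 expires on the earlier of 27 February 2024 and 4 March 2024.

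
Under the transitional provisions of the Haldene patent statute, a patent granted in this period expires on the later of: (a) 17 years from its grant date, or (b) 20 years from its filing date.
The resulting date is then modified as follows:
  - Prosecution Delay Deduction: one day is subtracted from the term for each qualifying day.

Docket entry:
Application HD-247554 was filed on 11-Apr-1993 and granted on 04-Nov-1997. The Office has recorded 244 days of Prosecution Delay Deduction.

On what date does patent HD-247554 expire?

(a) grant + 17 years → 4 November 2014.
(b) filing + 20 years → 11 April 2013.
Later of the two: 4 November 2014.
Prosecution Delay Deduction: −244 days → 5 March 2014.

2014-03-05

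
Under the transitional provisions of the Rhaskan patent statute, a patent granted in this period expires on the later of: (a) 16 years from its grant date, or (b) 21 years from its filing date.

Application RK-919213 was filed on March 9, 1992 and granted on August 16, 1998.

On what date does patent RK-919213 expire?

(a) grant + 16 years → 16 August 2014.
(b) filing + 21 years → 9 March 2013.
Later of the two: 16 August 2014.

2014-08-16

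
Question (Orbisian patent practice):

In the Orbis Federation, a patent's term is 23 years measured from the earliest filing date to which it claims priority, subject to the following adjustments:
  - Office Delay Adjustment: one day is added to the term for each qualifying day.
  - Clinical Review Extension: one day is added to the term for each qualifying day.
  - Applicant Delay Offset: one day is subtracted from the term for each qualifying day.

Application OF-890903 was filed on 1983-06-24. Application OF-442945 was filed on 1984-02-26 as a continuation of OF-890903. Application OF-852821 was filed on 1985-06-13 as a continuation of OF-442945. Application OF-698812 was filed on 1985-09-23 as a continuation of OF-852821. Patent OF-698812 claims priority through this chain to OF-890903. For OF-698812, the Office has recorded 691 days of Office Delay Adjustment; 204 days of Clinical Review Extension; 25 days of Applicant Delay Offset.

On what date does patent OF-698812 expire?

Earliest priority filing: 24 June 1983.
Base term: 24 June 1983 + 23 years → 24 June 2006.
Office Delay Adjustment: +691 days → 15 May 2008.
Clinical Review Extension: +204 days → 5 December 2008.
Applicant Delay Offset: −25 days → 10 November 2008.

2008-11-10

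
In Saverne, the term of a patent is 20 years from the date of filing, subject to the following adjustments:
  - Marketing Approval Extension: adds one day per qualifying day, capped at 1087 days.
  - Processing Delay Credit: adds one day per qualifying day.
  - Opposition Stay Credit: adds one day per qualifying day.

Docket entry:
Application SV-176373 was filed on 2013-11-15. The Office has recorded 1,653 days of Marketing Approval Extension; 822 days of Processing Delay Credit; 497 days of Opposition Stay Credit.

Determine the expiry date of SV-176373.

2040-06-17

Base term: filing date + 20 years → 15 November 2033.
Marketing Approval Extension: 1653 days claimed exceeds the 1087-day cap, so +1087 days → 6 November 2036.
Processing Delay Credit: +822 days → 6 February 2039.
Opposition Stay Credit: +497 days → 17 June 2040.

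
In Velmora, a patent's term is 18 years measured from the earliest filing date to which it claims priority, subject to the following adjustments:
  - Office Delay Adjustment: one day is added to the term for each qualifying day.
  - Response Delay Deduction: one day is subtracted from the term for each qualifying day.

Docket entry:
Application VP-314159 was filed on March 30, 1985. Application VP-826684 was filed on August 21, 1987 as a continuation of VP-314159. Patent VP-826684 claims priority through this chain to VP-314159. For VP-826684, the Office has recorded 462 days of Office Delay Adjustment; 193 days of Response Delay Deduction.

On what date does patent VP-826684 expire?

Earliest priority filing: 30 March 1985.
Base term: 30 March 1985 + 18 years → 30 March 2003.
Office Delay Adjustment: +462 days → 4 July 2004.
Response Delay Deduction: −193 days → 24 December 2003.

December 24, 2003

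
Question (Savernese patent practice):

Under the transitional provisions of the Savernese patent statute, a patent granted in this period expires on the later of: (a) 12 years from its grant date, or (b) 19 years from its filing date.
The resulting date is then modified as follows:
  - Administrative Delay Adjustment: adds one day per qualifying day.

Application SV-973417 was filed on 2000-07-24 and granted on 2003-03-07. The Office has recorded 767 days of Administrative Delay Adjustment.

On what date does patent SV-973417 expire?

(a) grant + 12 years → 7 March 2015.
(b) filing + 19 years → 24 July 2019.
Later of the two: 24 July 2019.
Administrative Delay Adjustment: +767 days → 29 August 2021.

2021-08-29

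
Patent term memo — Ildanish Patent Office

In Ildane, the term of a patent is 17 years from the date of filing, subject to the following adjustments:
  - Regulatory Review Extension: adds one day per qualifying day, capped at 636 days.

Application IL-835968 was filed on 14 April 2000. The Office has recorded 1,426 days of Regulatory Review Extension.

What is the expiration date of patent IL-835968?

2019-01-10

Base term: filing date + 17 years → 14 April 2017.
Regulatory Review Extension: 1426 days claimed exceeds the 636-day cap, so +636 days → 10 January 2019.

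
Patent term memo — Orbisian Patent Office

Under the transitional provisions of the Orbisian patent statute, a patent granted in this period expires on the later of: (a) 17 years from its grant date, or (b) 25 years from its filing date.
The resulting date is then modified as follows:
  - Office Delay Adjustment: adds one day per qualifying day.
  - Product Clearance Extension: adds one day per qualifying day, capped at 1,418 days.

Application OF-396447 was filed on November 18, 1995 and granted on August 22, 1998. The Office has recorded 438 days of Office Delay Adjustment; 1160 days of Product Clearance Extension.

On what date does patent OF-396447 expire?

April 4, 2025

(a) grant + 17 years → 22 August 2015.
(b) filing + 25 years → 18 November 2020.
Later of the two: 18 November 2020.
Office Delay Adjustment: +438 days → 30 January 2022.
Product Clearance Extension: 1160 days (within the 1418-day cap) → +1160 days → 4 April 2025.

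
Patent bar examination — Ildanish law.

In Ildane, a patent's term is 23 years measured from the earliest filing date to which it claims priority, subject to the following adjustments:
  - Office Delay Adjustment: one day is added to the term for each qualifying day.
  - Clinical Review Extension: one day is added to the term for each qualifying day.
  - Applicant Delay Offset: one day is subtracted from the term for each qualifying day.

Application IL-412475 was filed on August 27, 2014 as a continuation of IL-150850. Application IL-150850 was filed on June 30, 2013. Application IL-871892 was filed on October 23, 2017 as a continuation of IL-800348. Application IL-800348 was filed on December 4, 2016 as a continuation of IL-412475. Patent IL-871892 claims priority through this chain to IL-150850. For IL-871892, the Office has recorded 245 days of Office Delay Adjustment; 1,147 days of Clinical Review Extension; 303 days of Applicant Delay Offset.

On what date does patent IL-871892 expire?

Earliest priority filing: 30 June 2013.
Base term: 30 June 2013 + 23 years → 30 June 2036.
Office Delay Adjustment: +245 days → 2 March 2037.
Clinical Review Extension: +1147 days → 22 April 2040.
Applicant Delay Offset: −303 days → 24 June 2039.

2039-06-24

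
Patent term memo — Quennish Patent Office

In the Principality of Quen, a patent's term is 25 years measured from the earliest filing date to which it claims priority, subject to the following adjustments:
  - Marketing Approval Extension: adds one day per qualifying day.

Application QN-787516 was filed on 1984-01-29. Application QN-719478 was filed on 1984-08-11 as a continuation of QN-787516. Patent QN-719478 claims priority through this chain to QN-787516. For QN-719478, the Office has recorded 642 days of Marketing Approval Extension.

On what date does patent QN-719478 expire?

2010-11-02

Earliest priority filing: 29 January 1984.
Base term: 29 January 1984 + 25 years → 29 January 2009.
Marketing Approval Extension: +642 days → 2 November 2010.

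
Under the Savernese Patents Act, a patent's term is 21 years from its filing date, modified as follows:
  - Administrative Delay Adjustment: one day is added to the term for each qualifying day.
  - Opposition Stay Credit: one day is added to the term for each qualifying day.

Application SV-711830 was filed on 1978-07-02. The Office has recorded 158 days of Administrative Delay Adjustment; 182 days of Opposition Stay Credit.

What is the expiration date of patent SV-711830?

Base term: filing date + 21 years → 2 July 1999.
Administrative Delay Adjustment: +158 days → 7 December 1999.
Opposition Stay Credit: +182 days → 6 June 2000.

2000-06-06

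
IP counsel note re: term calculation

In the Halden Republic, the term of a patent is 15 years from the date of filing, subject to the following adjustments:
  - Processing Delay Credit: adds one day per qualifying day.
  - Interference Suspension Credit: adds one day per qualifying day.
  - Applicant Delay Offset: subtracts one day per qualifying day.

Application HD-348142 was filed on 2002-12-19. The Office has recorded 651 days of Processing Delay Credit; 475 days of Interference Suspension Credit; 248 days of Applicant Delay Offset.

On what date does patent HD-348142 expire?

2020-05-15

Base term: filing date + 15 years → 19 December 2017.
Processing Delay Credit: +651 days → 1 October 2019.
Interference Suspension Credit: +475 days → 18 January 2021.
Applicant Delay Offset: −248 days → 15 May 2020.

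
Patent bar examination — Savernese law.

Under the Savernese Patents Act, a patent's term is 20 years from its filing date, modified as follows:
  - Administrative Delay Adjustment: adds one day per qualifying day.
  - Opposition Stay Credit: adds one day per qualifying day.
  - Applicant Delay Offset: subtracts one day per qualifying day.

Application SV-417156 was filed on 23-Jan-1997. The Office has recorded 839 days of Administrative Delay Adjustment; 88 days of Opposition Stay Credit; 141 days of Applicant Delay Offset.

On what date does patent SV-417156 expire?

Base term: filing date + 20 years → 23 January 2017.
Administrative Delay Adjustment: +839 days → 12 May 2019.
Opposition Stay Credit: +88 days → 8 August 2019.
Applicant Delay Offset: −141 days → 20 March 2019.

2019-03-20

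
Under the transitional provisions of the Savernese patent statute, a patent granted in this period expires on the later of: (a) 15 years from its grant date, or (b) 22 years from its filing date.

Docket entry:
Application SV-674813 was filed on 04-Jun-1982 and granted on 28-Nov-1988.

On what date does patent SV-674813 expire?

(a) grant + 15 years → 28 November 2003.
(b) filing + 22 years → 4 June 2004.
Later of the two: 4 June 2004.

June 4, 2004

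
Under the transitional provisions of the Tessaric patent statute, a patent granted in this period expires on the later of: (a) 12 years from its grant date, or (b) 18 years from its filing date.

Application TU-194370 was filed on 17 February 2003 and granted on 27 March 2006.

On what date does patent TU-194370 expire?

(a) grant + 12 years → 27 March 2018.
(b) filing + 18 years → 17 February 2021.
Later of the two: 17 February 2021.

February 17, 2021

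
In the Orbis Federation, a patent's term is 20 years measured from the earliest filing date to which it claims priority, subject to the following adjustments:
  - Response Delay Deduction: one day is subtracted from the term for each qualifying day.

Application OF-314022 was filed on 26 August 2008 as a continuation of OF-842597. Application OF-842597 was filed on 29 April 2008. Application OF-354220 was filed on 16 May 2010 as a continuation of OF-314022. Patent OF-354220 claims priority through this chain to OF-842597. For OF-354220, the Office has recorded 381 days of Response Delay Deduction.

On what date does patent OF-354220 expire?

April 14, 2027

Earliest priority filing: 29 April 2008.
Base term: 29 April 2008 + 20 years → 29 April 2028.
Response Delay Deduction: −381 days → 14 April 2027.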